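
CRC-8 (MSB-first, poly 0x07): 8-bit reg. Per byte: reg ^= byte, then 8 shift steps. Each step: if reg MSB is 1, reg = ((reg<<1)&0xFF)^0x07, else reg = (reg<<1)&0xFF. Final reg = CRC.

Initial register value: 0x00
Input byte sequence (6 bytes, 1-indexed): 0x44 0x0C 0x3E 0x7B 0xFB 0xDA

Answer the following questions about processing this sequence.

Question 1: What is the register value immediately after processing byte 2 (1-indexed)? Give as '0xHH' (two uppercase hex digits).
After byte 1 (0x44): reg=0xDB
After byte 2 (0x0C): reg=0x2B

Answer: 0x2B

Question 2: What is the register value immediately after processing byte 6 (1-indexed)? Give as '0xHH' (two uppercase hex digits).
Answer: 0x29

Derivation:
After byte 1 (0x44): reg=0xDB
After byte 2 (0x0C): reg=0x2B
After byte 3 (0x3E): reg=0x6B
After byte 4 (0x7B): reg=0x70
After byte 5 (0xFB): reg=0xB8
After byte 6 (0xDA): reg=0x29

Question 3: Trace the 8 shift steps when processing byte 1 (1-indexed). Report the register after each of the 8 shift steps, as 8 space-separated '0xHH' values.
Register before byte 1: 0x00
After XOR with byte 0x44: 0x44

Answer: 0x88 0x17 0x2E 0x5C 0xB8 0x77 0xEE 0xDB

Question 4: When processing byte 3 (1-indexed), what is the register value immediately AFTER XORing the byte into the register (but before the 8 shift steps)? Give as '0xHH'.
Register before byte 3: 0x2B
Byte 3: 0x3E
0x2B XOR 0x3E = 0x15

Answer: 0x15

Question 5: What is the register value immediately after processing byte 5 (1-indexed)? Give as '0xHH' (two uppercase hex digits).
After byte 1 (0x44): reg=0xDB
After byte 2 (0x0C): reg=0x2B
After byte 3 (0x3E): reg=0x6B
After byte 4 (0x7B): reg=0x70
After byte 5 (0xFB): reg=0xB8

Answer: 0xB8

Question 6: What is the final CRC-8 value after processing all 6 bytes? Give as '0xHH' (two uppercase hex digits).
After byte 1 (0x44): reg=0xDB
After byte 2 (0x0C): reg=0x2B
After byte 3 (0x3E): reg=0x6B
After byte 4 (0x7B): reg=0x70
After byte 5 (0xFB): reg=0xB8
After byte 6 (0xDA): reg=0x29

Answer: 0x29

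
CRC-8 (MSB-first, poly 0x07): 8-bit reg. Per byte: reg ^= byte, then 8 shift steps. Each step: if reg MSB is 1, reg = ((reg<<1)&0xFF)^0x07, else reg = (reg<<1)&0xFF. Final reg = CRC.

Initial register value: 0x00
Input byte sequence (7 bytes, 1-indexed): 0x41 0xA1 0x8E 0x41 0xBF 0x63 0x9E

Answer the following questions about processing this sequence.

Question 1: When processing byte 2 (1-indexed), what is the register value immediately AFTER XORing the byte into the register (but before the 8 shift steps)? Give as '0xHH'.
Answer: 0x61

Derivation:
Register before byte 2: 0xC0
Byte 2: 0xA1
0xC0 XOR 0xA1 = 0x61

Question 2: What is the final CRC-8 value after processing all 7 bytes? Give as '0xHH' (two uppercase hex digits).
Answer: 0x98

Derivation:
After byte 1 (0x41): reg=0xC0
After byte 2 (0xA1): reg=0x20
After byte 3 (0x8E): reg=0x43
After byte 4 (0x41): reg=0x0E
After byte 5 (0xBF): reg=0x1E
After byte 6 (0x63): reg=0x74
After byte 7 (0x9E): reg=0x98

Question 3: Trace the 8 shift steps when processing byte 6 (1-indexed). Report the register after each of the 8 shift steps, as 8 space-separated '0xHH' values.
After byte 1 (0x41): reg=0xC0
After byte 2 (0xA1): reg=0x20
After byte 3 (0x8E): reg=0x43
After byte 4 (0x41): reg=0x0E
After byte 5 (0xBF): reg=0x1E
Register before byte 6: 0x1E
After XOR with byte 0x63: 0x7D

Answer: 0xFA 0xF3 0xE1 0xC5 0x8D 0x1D 0x3A 0x74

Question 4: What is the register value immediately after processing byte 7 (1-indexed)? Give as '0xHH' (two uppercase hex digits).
After byte 1 (0x41): reg=0xC0
After byte 2 (0xA1): reg=0x20
After byte 3 (0x8E): reg=0x43
After byte 4 (0x41): reg=0x0E
After byte 5 (0xBF): reg=0x1E
After byte 6 (0x63): reg=0x74
After byte 7 (0x9E): reg=0x98

Answer: 0x98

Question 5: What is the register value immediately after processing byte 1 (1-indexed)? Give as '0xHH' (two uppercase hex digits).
Answer: 0xC0

Derivation:
After byte 1 (0x41): reg=0xC0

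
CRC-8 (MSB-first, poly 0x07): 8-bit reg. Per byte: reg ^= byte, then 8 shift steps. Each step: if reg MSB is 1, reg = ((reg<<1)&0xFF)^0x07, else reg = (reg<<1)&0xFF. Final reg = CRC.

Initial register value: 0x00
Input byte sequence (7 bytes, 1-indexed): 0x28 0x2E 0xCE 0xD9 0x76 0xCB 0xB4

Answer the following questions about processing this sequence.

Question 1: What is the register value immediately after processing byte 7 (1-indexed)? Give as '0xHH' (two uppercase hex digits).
Answer: 0xCA

Derivation:
After byte 1 (0x28): reg=0xD8
After byte 2 (0x2E): reg=0xCC
After byte 3 (0xCE): reg=0x0E
After byte 4 (0xD9): reg=0x2B
After byte 5 (0x76): reg=0x94
After byte 6 (0xCB): reg=0x9A
After byte 7 (0xB4): reg=0xCA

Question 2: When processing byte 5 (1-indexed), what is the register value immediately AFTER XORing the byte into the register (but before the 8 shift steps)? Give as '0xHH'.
Register before byte 5: 0x2B
Byte 5: 0x76
0x2B XOR 0x76 = 0x5D

Answer: 0x5D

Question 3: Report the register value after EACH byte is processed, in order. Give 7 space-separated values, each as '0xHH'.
0xD8 0xCC 0x0E 0x2B 0x94 0x9A 0xCA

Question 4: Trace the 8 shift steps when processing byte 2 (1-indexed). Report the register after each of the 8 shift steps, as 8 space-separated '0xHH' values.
Answer: 0xEB 0xD1 0xA5 0x4D 0x9A 0x33 0x66 0xCC

Derivation:
After byte 1 (0x28): reg=0xD8
Register before byte 2: 0xD8
After XOR with byte 0x2E: 0xF6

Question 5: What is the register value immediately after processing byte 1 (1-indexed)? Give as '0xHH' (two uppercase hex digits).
After byte 1 (0x28): reg=0xD8

Answer: 0xD8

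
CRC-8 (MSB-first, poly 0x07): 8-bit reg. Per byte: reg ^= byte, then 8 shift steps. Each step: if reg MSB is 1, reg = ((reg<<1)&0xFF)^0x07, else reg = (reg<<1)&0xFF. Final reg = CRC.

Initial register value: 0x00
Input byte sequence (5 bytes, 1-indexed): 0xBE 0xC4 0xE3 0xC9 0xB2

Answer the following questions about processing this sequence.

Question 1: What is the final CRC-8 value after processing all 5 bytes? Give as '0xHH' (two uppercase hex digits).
After byte 1 (0xBE): reg=0x33
After byte 2 (0xC4): reg=0xCB
After byte 3 (0xE3): reg=0xD8
After byte 4 (0xC9): reg=0x77
After byte 5 (0xB2): reg=0x55

Answer: 0x55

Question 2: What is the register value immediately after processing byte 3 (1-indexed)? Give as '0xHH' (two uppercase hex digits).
After byte 1 (0xBE): reg=0x33
After byte 2 (0xC4): reg=0xCB
After byte 3 (0xE3): reg=0xD8

Answer: 0xD8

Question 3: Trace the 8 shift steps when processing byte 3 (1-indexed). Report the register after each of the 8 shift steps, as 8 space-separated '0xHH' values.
After byte 1 (0xBE): reg=0x33
After byte 2 (0xC4): reg=0xCB
Register before byte 3: 0xCB
After XOR with byte 0xE3: 0x28

Answer: 0x50 0xA0 0x47 0x8E 0x1B 0x36 0x6C 0xD8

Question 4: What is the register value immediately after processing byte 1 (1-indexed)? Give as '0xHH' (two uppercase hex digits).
Answer: 0x33

Derivation:
After byte 1 (0xBE): reg=0x33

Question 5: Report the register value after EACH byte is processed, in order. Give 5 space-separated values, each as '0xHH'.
0x33 0xCB 0xD8 0x77 0x55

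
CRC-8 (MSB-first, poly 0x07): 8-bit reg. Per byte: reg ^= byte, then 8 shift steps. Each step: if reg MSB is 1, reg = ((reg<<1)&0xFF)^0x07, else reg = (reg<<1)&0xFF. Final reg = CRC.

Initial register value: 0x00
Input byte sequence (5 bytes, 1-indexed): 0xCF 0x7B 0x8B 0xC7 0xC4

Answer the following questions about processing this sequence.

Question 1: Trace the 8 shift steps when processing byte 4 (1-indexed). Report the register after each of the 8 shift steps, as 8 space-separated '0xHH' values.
Answer: 0x07 0x0E 0x1C 0x38 0x70 0xE0 0xC7 0x89

Derivation:
After byte 1 (0xCF): reg=0x63
After byte 2 (0x7B): reg=0x48
After byte 3 (0x8B): reg=0x47
Register before byte 4: 0x47
After XOR with byte 0xC7: 0x80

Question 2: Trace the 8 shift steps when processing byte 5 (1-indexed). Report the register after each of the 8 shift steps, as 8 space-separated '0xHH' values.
Answer: 0x9A 0x33 0x66 0xCC 0x9F 0x39 0x72 0xE4

Derivation:
After byte 1 (0xCF): reg=0x63
After byte 2 (0x7B): reg=0x48
After byte 3 (0x8B): reg=0x47
After byte 4 (0xC7): reg=0x89
Register before byte 5: 0x89
After XOR with byte 0xC4: 0x4D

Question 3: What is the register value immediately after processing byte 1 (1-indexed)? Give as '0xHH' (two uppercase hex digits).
After byte 1 (0xCF): reg=0x63

Answer: 0x63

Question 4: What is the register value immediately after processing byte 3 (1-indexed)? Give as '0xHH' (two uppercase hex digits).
After byte 1 (0xCF): reg=0x63
After byte 2 (0x7B): reg=0x48
After byte 3 (0x8B): reg=0x47

Answer: 0x47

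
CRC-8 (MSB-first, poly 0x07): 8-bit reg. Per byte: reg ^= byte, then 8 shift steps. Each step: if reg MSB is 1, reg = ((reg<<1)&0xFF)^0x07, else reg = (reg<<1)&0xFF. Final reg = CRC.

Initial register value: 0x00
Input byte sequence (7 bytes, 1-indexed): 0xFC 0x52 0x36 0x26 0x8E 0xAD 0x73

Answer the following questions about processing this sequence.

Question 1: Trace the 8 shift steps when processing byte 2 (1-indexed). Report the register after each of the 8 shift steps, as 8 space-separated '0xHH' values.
Answer: 0x57 0xAE 0x5B 0xB6 0x6B 0xD6 0xAB 0x51

Derivation:
After byte 1 (0xFC): reg=0xFA
Register before byte 2: 0xFA
After XOR with byte 0x52: 0xA8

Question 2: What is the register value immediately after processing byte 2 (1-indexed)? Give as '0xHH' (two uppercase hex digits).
Answer: 0x51

Derivation:
After byte 1 (0xFC): reg=0xFA
After byte 2 (0x52): reg=0x51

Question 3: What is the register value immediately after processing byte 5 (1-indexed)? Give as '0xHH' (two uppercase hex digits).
Answer: 0xA0

Derivation:
After byte 1 (0xFC): reg=0xFA
After byte 2 (0x52): reg=0x51
After byte 3 (0x36): reg=0x32
After byte 4 (0x26): reg=0x6C
After byte 5 (0x8E): reg=0xA0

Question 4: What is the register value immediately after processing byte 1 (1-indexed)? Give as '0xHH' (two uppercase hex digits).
Answer: 0xFA

Derivation:
After byte 1 (0xFC): reg=0xFA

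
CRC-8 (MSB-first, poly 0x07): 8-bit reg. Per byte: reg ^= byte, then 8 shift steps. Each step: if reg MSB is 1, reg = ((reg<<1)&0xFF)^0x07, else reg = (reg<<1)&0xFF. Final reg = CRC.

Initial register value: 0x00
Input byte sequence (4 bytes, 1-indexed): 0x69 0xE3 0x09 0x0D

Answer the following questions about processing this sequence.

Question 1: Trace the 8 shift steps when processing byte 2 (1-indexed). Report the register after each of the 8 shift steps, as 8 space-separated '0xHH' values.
Answer: 0xF1 0xE5 0xCD 0x9D 0x3D 0x7A 0xF4 0xEF

Derivation:
After byte 1 (0x69): reg=0x18
Register before byte 2: 0x18
After XOR with byte 0xE3: 0xFB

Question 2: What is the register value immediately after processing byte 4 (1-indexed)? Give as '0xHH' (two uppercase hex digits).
Answer: 0x1E

Derivation:
After byte 1 (0x69): reg=0x18
After byte 2 (0xE3): reg=0xEF
After byte 3 (0x09): reg=0xBC
After byte 4 (0x0D): reg=0x1E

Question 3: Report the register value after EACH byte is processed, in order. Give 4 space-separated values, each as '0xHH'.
0x18 0xEF 0xBC 0x1E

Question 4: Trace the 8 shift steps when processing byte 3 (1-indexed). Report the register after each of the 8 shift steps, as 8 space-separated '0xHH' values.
Answer: 0xCB 0x91 0x25 0x4A 0x94 0x2F 0x5E 0xBC

Derivation:
After byte 1 (0x69): reg=0x18
After byte 2 (0xE3): reg=0xEF
Register before byte 3: 0xEF
After XOR with byte 0x09: 0xE6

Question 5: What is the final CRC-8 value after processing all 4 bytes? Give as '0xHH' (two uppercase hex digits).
After byte 1 (0x69): reg=0x18
After byte 2 (0xE3): reg=0xEF
After byte 3 (0x09): reg=0xBC
After byte 4 (0x0D): reg=0x1E

Answer: 0x1E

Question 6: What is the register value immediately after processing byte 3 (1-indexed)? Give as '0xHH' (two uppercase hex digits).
After byte 1 (0x69): reg=0x18
After byte 2 (0xE3): reg=0xEF
After byte 3 (0x09): reg=0xBC

Answer: 0xBC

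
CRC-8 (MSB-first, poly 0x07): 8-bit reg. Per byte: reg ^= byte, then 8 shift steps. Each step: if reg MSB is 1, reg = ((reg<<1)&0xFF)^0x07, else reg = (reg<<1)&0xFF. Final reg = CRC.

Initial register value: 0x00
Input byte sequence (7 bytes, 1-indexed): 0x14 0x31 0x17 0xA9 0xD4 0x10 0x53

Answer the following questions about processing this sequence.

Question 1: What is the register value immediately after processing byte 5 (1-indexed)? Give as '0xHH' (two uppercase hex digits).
Answer: 0x31

Derivation:
After byte 1 (0x14): reg=0x6C
After byte 2 (0x31): reg=0x94
After byte 3 (0x17): reg=0x80
After byte 4 (0xA9): reg=0xDF
After byte 5 (0xD4): reg=0x31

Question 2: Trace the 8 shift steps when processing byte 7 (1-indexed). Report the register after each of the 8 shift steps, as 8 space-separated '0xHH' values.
After byte 1 (0x14): reg=0x6C
After byte 2 (0x31): reg=0x94
After byte 3 (0x17): reg=0x80
After byte 4 (0xA9): reg=0xDF
After byte 5 (0xD4): reg=0x31
After byte 6 (0x10): reg=0xE7
Register before byte 7: 0xE7
After XOR with byte 0x53: 0xB4

Answer: 0x6F 0xDE 0xBB 0x71 0xE2 0xC3 0x81 0x05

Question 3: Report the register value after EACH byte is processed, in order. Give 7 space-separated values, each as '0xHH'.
0x6C 0x94 0x80 0xDF 0x31 0xE7 0x05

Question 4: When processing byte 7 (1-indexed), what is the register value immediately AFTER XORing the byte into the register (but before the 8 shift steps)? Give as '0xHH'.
Register before byte 7: 0xE7
Byte 7: 0x53
0xE7 XOR 0x53 = 0xB4

Answer: 0xB4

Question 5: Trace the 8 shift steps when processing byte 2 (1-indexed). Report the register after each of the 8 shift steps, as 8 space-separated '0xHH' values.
Answer: 0xBA 0x73 0xE6 0xCB 0x91 0x25 0x4A 0x94

Derivation:
After byte 1 (0x14): reg=0x6C
Register before byte 2: 0x6C
After XOR with byte 0x31: 0x5D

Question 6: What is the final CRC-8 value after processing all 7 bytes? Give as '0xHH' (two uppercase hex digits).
Answer: 0x05

Derivation:
After byte 1 (0x14): reg=0x6C
After byte 2 (0x31): reg=0x94
After byte 3 (0x17): reg=0x80
After byte 4 (0xA9): reg=0xDF
After byte 5 (0xD4): reg=0x31
After byte 6 (0x10): reg=0xE7
After byte 7 (0x53): reg=0x05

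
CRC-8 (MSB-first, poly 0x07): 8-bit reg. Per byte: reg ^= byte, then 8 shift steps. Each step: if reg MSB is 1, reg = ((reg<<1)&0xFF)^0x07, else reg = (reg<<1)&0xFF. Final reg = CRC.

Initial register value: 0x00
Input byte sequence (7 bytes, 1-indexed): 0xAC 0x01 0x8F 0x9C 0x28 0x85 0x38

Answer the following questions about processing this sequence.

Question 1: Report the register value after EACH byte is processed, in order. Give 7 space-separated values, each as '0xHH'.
0x4D 0xE3 0x03 0xD4 0xFA 0x7A 0xC9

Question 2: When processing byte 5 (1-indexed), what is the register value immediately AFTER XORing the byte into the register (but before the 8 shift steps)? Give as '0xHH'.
Answer: 0xFC

Derivation:
Register before byte 5: 0xD4
Byte 5: 0x28
0xD4 XOR 0x28 = 0xFC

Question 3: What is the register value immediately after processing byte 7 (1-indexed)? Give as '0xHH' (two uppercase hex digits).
After byte 1 (0xAC): reg=0x4D
After byte 2 (0x01): reg=0xE3
After byte 3 (0x8F): reg=0x03
After byte 4 (0x9C): reg=0xD4
After byte 5 (0x28): reg=0xFA
After byte 6 (0x85): reg=0x7A
After byte 7 (0x38): reg=0xC9

Answer: 0xC9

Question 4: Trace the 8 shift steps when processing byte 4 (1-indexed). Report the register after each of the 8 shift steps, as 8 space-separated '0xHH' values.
Answer: 0x39 0x72 0xE4 0xCF 0x99 0x35 0x6A 0xD4

Derivation:
After byte 1 (0xAC): reg=0x4D
After byte 2 (0x01): reg=0xE3
After byte 3 (0x8F): reg=0x03
Register before byte 4: 0x03
After XOR with byte 0x9C: 0x9F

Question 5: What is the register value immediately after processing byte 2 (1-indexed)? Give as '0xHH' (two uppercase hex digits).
After byte 1 (0xAC): reg=0x4D
After byte 2 (0x01): reg=0xE3

Answer: 0xE3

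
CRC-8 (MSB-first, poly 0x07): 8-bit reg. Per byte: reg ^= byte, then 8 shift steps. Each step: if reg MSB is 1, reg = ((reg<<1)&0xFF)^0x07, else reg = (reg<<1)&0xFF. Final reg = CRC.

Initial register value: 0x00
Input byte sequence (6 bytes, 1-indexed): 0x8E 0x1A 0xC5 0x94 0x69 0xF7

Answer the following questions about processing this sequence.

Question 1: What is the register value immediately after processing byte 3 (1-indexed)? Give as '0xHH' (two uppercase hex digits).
Answer: 0xA7

Derivation:
After byte 1 (0x8E): reg=0xA3
After byte 2 (0x1A): reg=0x26
After byte 3 (0xC5): reg=0xA7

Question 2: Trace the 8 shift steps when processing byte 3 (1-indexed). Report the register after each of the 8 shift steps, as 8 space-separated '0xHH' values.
After byte 1 (0x8E): reg=0xA3
After byte 2 (0x1A): reg=0x26
Register before byte 3: 0x26
After XOR with byte 0xC5: 0xE3

Answer: 0xC1 0x85 0x0D 0x1A 0x34 0x68 0xD0 0xA7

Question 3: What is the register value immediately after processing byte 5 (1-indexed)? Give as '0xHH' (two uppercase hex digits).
Answer: 0xDE

Derivation:
After byte 1 (0x8E): reg=0xA3
After byte 2 (0x1A): reg=0x26
After byte 3 (0xC5): reg=0xA7
After byte 4 (0x94): reg=0x99
After byte 5 (0x69): reg=0xDE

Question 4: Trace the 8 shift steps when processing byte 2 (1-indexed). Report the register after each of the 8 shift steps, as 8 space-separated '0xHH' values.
Answer: 0x75 0xEA 0xD3 0xA1 0x45 0x8A 0x13 0x26

Derivation:
After byte 1 (0x8E): reg=0xA3
Register before byte 2: 0xA3
After XOR with byte 0x1A: 0xB9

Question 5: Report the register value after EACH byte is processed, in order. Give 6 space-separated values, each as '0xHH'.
0xA3 0x26 0xA7 0x99 0xDE 0xDF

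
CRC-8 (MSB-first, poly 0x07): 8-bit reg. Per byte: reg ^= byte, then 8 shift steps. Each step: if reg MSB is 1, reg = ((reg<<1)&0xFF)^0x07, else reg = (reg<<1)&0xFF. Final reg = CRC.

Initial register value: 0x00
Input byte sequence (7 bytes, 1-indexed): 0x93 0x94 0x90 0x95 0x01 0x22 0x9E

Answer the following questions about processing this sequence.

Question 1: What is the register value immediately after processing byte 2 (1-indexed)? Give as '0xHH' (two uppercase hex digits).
After byte 1 (0x93): reg=0xF0
After byte 2 (0x94): reg=0x3B

Answer: 0x3B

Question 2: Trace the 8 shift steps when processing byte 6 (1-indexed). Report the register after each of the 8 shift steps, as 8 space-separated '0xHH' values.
After byte 1 (0x93): reg=0xF0
After byte 2 (0x94): reg=0x3B
After byte 3 (0x90): reg=0x58
After byte 4 (0x95): reg=0x6D
After byte 5 (0x01): reg=0x03
Register before byte 6: 0x03
After XOR with byte 0x22: 0x21

Answer: 0x42 0x84 0x0F 0x1E 0x3C 0x78 0xF0 0xE7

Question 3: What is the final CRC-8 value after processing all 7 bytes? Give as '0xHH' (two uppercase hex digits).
Answer: 0x68

Derivation:
After byte 1 (0x93): reg=0xF0
After byte 2 (0x94): reg=0x3B
After byte 3 (0x90): reg=0x58
After byte 4 (0x95): reg=0x6D
After byte 5 (0x01): reg=0x03
After byte 6 (0x22): reg=0xE7
After byte 7 (0x9E): reg=0x68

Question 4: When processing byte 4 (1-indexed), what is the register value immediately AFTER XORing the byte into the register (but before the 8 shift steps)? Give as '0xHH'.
Register before byte 4: 0x58
Byte 4: 0x95
0x58 XOR 0x95 = 0xCD

Answer: 0xCD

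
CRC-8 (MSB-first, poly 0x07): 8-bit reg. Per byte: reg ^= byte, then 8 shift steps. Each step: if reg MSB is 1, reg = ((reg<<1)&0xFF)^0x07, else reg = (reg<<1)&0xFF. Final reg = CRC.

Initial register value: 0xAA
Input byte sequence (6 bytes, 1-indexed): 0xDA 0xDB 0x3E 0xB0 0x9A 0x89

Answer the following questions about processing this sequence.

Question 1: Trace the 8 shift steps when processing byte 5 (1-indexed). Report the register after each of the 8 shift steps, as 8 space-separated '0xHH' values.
After byte 1 (0xDA): reg=0x57
After byte 2 (0xDB): reg=0xAD
After byte 3 (0x3E): reg=0xF0
After byte 4 (0xB0): reg=0xC7
Register before byte 5: 0xC7
After XOR with byte 0x9A: 0x5D

Answer: 0xBA 0x73 0xE6 0xCB 0x91 0x25 0x4A 0x94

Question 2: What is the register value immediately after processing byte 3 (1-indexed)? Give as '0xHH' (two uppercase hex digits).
Answer: 0xF0

Derivation:
After byte 1 (0xDA): reg=0x57
After byte 2 (0xDB): reg=0xAD
After byte 3 (0x3E): reg=0xF0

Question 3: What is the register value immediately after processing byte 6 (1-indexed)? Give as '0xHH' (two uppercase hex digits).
After byte 1 (0xDA): reg=0x57
After byte 2 (0xDB): reg=0xAD
After byte 3 (0x3E): reg=0xF0
After byte 4 (0xB0): reg=0xC7
After byte 5 (0x9A): reg=0x94
After byte 6 (0x89): reg=0x53

Answer: 0x53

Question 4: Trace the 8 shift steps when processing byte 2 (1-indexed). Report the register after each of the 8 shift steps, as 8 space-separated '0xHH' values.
After byte 1 (0xDA): reg=0x57
Register before byte 2: 0x57
After XOR with byte 0xDB: 0x8C

Answer: 0x1F 0x3E 0x7C 0xF8 0xF7 0xE9 0xD5 0xAD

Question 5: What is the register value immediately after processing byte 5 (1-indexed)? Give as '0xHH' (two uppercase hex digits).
Answer: 0x94

Derivation:
After byte 1 (0xDA): reg=0x57
After byte 2 (0xDB): reg=0xAD
After byte 3 (0x3E): reg=0xF0
After byte 4 (0xB0): reg=0xC7
After byte 5 (0x9A): reg=0x94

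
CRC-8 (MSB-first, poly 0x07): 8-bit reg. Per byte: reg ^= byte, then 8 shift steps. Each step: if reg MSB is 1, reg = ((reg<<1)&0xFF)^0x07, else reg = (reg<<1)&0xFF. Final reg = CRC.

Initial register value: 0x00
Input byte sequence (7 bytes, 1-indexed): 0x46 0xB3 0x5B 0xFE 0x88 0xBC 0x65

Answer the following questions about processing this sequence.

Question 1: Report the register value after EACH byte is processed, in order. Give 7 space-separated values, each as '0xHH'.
0xD5 0x35 0x0D 0xD7 0x9A 0xF2 0xEC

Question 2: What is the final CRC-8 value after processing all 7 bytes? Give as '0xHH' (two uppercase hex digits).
Answer: 0xEC

Derivation:
After byte 1 (0x46): reg=0xD5
After byte 2 (0xB3): reg=0x35
After byte 3 (0x5B): reg=0x0D
After byte 4 (0xFE): reg=0xD7
After byte 5 (0x88): reg=0x9A
After byte 6 (0xBC): reg=0xF2
After byte 7 (0x65): reg=0xEC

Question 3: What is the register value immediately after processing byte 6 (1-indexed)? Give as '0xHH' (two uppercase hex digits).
After byte 1 (0x46): reg=0xD5
After byte 2 (0xB3): reg=0x35
After byte 3 (0x5B): reg=0x0D
After byte 4 (0xFE): reg=0xD7
After byte 5 (0x88): reg=0x9A
After byte 6 (0xBC): reg=0xF2

Answer: 0xF2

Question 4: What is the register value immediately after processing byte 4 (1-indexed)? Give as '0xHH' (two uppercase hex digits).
Answer: 0xD7

Derivation:
After byte 1 (0x46): reg=0xD5
After byte 2 (0xB3): reg=0x35
After byte 3 (0x5B): reg=0x0D
After byte 4 (0xFE): reg=0xD7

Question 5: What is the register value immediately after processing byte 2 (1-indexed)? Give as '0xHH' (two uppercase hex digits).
After byte 1 (0x46): reg=0xD5
After byte 2 (0xB3): reg=0x35

Answer: 0x35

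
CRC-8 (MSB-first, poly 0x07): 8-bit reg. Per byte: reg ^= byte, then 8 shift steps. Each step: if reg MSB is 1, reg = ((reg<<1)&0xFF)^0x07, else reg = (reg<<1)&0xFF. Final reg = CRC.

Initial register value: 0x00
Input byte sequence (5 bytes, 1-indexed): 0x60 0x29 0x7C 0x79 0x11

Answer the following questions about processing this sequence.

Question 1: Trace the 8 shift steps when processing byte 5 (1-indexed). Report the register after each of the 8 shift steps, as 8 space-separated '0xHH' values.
After byte 1 (0x60): reg=0x27
After byte 2 (0x29): reg=0x2A
After byte 3 (0x7C): reg=0xA5
After byte 4 (0x79): reg=0x1A
Register before byte 5: 0x1A
After XOR with byte 0x11: 0x0B

Answer: 0x16 0x2C 0x58 0xB0 0x67 0xCE 0x9B 0x31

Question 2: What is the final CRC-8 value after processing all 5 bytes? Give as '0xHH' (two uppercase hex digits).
After byte 1 (0x60): reg=0x27
After byte 2 (0x29): reg=0x2A
After byte 3 (0x7C): reg=0xA5
After byte 4 (0x79): reg=0x1A
After byte 5 (0x11): reg=0x31

Answer: 0x31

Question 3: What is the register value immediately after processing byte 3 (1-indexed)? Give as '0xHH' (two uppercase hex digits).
Answer: 0xA5

Derivation:
After byte 1 (0x60): reg=0x27
After byte 2 (0x29): reg=0x2A
After byte 3 (0x7C): reg=0xA5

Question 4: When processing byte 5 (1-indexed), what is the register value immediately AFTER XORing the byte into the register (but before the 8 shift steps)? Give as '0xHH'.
Register before byte 5: 0x1A
Byte 5: 0x11
0x1A XOR 0x11 = 0x0B

Answer: 0x0B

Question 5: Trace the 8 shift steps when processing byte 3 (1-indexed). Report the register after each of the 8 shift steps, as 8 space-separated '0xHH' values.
After byte 1 (0x60): reg=0x27
After byte 2 (0x29): reg=0x2A
Register before byte 3: 0x2A
After XOR with byte 0x7C: 0x56

Answer: 0xAC 0x5F 0xBE 0x7B 0xF6 0xEB 0xD1 0xA5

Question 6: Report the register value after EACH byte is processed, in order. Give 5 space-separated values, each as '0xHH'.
0x27 0x2A 0xA5 0x1A 0x31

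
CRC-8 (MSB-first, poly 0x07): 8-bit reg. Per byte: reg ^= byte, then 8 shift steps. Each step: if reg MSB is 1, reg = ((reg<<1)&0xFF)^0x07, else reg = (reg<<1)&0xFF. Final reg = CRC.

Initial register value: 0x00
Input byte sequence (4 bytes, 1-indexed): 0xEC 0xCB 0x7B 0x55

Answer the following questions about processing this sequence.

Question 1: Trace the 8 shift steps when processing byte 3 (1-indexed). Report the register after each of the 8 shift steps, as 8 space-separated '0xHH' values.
Answer: 0x71 0xE2 0xC3 0x81 0x05 0x0A 0x14 0x28

Derivation:
After byte 1 (0xEC): reg=0x8A
After byte 2 (0xCB): reg=0xC0
Register before byte 3: 0xC0
After XOR with byte 0x7B: 0xBB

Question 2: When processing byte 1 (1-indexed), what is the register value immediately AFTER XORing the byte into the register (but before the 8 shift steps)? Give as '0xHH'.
Answer: 0xEC

Derivation:
Register before byte 1: 0x00
Byte 1: 0xEC
0x00 XOR 0xEC = 0xEC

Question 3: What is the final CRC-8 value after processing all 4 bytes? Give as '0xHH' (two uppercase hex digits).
Answer: 0x74

Derivation:
After byte 1 (0xEC): reg=0x8A
After byte 2 (0xCB): reg=0xC0
After byte 3 (0x7B): reg=0x28
After byte 4 (0x55): reg=0x74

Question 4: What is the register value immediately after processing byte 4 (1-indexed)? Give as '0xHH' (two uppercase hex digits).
After byte 1 (0xEC): reg=0x8A
After byte 2 (0xCB): reg=0xC0
After byte 3 (0x7B): reg=0x28
After byte 4 (0x55): reg=0x74

Answer: 0x74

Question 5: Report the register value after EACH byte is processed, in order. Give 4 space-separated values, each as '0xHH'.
0x8A 0xC0 0x28 0x74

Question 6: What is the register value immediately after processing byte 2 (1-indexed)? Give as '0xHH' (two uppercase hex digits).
Answer: 0xC0

Derivation:
After byte 1 (0xEC): reg=0x8A
After byte 2 (0xCB): reg=0xC0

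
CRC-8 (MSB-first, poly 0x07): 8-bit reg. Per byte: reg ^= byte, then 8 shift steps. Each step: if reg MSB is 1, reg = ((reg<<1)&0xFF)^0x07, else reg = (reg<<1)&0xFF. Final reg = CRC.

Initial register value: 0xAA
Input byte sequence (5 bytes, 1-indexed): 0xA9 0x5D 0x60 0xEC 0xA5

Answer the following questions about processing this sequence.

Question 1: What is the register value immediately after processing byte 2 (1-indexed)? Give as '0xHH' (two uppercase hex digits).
Answer: 0xAB

Derivation:
After byte 1 (0xA9): reg=0x09
After byte 2 (0x5D): reg=0xAB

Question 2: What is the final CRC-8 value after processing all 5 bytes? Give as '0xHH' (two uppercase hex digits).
Answer: 0xAC

Derivation:
After byte 1 (0xA9): reg=0x09
After byte 2 (0x5D): reg=0xAB
After byte 3 (0x60): reg=0x7F
After byte 4 (0xEC): reg=0xF0
After byte 5 (0xA5): reg=0xAC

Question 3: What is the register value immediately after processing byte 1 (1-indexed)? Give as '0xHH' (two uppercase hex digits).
Answer: 0x09

Derivation:
After byte 1 (0xA9): reg=0x09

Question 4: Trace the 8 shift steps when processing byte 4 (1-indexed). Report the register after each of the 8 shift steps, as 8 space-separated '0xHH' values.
Answer: 0x21 0x42 0x84 0x0F 0x1E 0x3C 0x78 0xF0

Derivation:
After byte 1 (0xA9): reg=0x09
After byte 2 (0x5D): reg=0xAB
After byte 3 (0x60): reg=0x7F
Register before byte 4: 0x7F
After XOR with byte 0xEC: 0x93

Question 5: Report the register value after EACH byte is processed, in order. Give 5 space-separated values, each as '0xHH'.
0x09 0xAB 0x7F 0xF0 0xAC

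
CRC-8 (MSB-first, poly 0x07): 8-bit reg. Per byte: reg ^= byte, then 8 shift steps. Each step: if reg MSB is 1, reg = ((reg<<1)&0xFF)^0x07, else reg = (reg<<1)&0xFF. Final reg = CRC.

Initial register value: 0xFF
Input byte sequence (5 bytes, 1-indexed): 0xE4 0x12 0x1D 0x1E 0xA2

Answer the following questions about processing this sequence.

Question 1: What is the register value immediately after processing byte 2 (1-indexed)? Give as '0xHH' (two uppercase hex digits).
After byte 1 (0xE4): reg=0x41
After byte 2 (0x12): reg=0xBE

Answer: 0xBE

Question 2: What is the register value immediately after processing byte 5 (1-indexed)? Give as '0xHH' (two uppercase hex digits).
After byte 1 (0xE4): reg=0x41
After byte 2 (0x12): reg=0xBE
After byte 3 (0x1D): reg=0x60
After byte 4 (0x1E): reg=0x7D
After byte 5 (0xA2): reg=0x13

Answer: 0x13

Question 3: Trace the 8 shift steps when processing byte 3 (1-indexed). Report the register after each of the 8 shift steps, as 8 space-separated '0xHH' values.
After byte 1 (0xE4): reg=0x41
After byte 2 (0x12): reg=0xBE
Register before byte 3: 0xBE
After XOR with byte 0x1D: 0xA3

Answer: 0x41 0x82 0x03 0x06 0x0C 0x18 0x30 0x60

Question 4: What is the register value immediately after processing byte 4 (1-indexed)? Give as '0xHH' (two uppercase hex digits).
After byte 1 (0xE4): reg=0x41
After byte 2 (0x12): reg=0xBE
After byte 3 (0x1D): reg=0x60
After byte 4 (0x1E): reg=0x7D

Answer: 0x7D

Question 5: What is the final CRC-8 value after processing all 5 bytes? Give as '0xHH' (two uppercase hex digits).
After byte 1 (0xE4): reg=0x41
After byte 2 (0x12): reg=0xBE
After byte 3 (0x1D): reg=0x60
After byte 4 (0x1E): reg=0x7D
After byte 5 (0xA2): reg=0x13

Answer: 0x13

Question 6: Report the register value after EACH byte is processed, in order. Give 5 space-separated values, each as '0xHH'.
0x41 0xBE 0x60 0x7D 0x13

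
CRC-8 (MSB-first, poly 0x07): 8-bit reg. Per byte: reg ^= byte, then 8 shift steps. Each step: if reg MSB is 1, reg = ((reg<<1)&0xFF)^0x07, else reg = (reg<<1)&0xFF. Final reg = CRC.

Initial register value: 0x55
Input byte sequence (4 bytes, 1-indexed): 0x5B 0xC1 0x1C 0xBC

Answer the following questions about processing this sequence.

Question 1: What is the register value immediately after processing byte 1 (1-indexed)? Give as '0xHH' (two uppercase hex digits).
Answer: 0x2A

Derivation:
After byte 1 (0x5B): reg=0x2A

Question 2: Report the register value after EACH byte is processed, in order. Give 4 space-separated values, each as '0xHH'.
0x2A 0x9F 0x80 0xB4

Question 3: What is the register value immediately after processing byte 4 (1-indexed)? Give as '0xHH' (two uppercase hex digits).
After byte 1 (0x5B): reg=0x2A
After byte 2 (0xC1): reg=0x9F
After byte 3 (0x1C): reg=0x80
After byte 4 (0xBC): reg=0xB4

Answer: 0xB4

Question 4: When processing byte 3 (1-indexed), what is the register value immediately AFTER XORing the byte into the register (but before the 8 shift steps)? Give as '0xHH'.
Register before byte 3: 0x9F
Byte 3: 0x1C
0x9F XOR 0x1C = 0x83

Answer: 0x83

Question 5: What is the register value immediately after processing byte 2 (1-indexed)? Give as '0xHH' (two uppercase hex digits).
Answer: 0x9F

Derivation:
After byte 1 (0x5B): reg=0x2A
After byte 2 (0xC1): reg=0x9F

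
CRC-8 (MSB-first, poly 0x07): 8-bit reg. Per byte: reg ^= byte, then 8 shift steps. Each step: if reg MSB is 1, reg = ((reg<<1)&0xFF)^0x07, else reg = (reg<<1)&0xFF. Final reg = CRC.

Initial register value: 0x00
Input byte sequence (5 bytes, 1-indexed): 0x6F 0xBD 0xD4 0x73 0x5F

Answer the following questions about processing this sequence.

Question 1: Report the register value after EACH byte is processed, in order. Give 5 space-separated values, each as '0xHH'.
0x0A 0x0C 0x06 0x4C 0x79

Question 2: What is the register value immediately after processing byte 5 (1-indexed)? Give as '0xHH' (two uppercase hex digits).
Answer: 0x79

Derivation:
After byte 1 (0x6F): reg=0x0A
After byte 2 (0xBD): reg=0x0C
After byte 3 (0xD4): reg=0x06
After byte 4 (0x73): reg=0x4C
After byte 5 (0x5F): reg=0x79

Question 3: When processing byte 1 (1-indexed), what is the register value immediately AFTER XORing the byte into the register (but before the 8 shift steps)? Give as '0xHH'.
Answer: 0x6F

Derivation:
Register before byte 1: 0x00
Byte 1: 0x6F
0x00 XOR 0x6F = 0x6F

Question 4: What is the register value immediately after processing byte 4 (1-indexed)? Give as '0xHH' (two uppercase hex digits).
Answer: 0x4C

Derivation:
After byte 1 (0x6F): reg=0x0A
After byte 2 (0xBD): reg=0x0C
After byte 3 (0xD4): reg=0x06
After byte 4 (0x73): reg=0x4C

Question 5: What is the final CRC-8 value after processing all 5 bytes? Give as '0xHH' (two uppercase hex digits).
Answer: 0x79

Derivation:
After byte 1 (0x6F): reg=0x0A
After byte 2 (0xBD): reg=0x0C
After byte 3 (0xD4): reg=0x06
After byte 4 (0x73): reg=0x4C
After byte 5 (0x5F): reg=0x79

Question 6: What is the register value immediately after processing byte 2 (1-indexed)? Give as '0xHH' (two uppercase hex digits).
Answer: 0x0C

Derivation:
After byte 1 (0x6F): reg=0x0A
After byte 2 (0xBD): reg=0x0C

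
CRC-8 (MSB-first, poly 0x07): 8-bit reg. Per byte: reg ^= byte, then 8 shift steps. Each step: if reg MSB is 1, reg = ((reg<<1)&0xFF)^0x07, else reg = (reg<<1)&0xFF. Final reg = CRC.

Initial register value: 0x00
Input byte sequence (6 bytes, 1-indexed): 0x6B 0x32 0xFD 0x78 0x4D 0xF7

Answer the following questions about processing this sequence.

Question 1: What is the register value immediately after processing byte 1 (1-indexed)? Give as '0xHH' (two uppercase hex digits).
Answer: 0x16

Derivation:
After byte 1 (0x6B): reg=0x16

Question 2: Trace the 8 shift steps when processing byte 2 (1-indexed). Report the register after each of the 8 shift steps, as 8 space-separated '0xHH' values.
After byte 1 (0x6B): reg=0x16
Register before byte 2: 0x16
After XOR with byte 0x32: 0x24

Answer: 0x48 0x90 0x27 0x4E 0x9C 0x3F 0x7E 0xFC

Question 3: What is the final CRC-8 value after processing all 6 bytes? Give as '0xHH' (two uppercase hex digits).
After byte 1 (0x6B): reg=0x16
After byte 2 (0x32): reg=0xFC
After byte 3 (0xFD): reg=0x07
After byte 4 (0x78): reg=0x7A
After byte 5 (0x4D): reg=0x85
After byte 6 (0xF7): reg=0x59

Answer: 0x59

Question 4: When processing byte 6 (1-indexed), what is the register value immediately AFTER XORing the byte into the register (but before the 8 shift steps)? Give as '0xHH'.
Register before byte 6: 0x85
Byte 6: 0xF7
0x85 XOR 0xF7 = 0x72

Answer: 0x72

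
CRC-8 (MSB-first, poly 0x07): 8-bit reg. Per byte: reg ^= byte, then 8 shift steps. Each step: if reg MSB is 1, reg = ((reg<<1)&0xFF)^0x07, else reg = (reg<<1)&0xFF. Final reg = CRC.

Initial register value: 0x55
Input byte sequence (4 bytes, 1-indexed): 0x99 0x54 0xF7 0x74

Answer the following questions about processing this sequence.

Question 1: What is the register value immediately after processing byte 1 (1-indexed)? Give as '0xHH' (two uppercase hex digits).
Answer: 0x6A

Derivation:
After byte 1 (0x99): reg=0x6A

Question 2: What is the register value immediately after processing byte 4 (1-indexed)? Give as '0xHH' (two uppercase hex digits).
After byte 1 (0x99): reg=0x6A
After byte 2 (0x54): reg=0xBA
After byte 3 (0xF7): reg=0xE4
After byte 4 (0x74): reg=0xF9

Answer: 0xF9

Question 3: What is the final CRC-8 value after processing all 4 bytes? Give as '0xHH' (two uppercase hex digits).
Answer: 0xF9

Derivation:
After byte 1 (0x99): reg=0x6A
After byte 2 (0x54): reg=0xBA
After byte 3 (0xF7): reg=0xE4
After byte 4 (0x74): reg=0xF9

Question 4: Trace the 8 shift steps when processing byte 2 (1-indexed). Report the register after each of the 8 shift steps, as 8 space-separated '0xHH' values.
After byte 1 (0x99): reg=0x6A
Register before byte 2: 0x6A
After XOR with byte 0x54: 0x3E

Answer: 0x7C 0xF8 0xF7 0xE9 0xD5 0xAD 0x5D 0xBA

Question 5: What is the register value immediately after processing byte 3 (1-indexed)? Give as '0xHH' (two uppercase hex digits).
Answer: 0xE4

Derivation:
After byte 1 (0x99): reg=0x6A
After byte 2 (0x54): reg=0xBA
After byte 3 (0xF7): reg=0xE4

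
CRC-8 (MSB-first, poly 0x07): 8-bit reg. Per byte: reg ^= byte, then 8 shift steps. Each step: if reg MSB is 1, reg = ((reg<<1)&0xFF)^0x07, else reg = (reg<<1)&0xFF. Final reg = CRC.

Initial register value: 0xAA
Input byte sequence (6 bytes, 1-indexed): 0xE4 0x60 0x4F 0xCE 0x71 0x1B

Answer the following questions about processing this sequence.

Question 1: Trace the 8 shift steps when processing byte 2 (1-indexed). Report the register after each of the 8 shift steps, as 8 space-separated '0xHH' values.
Answer: 0x1D 0x3A 0x74 0xE8 0xD7 0xA9 0x55 0xAA

Derivation:
After byte 1 (0xE4): reg=0xED
Register before byte 2: 0xED
After XOR with byte 0x60: 0x8D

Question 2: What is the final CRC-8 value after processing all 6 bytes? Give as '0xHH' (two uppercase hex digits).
Answer: 0x7D

Derivation:
After byte 1 (0xE4): reg=0xED
After byte 2 (0x60): reg=0xAA
After byte 3 (0x4F): reg=0xB5
After byte 4 (0xCE): reg=0x66
After byte 5 (0x71): reg=0x65
After byte 6 (0x1B): reg=0x7D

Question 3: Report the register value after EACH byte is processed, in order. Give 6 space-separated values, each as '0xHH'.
0xED 0xAA 0xB5 0x66 0x65 0x7D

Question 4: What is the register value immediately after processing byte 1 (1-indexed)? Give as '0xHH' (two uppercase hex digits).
After byte 1 (0xE4): reg=0xED

Answer: 0xED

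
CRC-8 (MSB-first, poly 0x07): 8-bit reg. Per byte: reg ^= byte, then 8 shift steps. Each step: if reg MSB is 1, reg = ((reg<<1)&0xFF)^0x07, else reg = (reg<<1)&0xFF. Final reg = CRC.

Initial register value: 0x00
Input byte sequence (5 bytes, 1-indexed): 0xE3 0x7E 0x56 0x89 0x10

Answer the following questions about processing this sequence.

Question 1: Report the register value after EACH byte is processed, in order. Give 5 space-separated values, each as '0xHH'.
0xA7 0x01 0xA2 0xD1 0x49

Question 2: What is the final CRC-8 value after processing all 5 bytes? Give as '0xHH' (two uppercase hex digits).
After byte 1 (0xE3): reg=0xA7
After byte 2 (0x7E): reg=0x01
After byte 3 (0x56): reg=0xA2
After byte 4 (0x89): reg=0xD1
After byte 5 (0x10): reg=0x49

Answer: 0x49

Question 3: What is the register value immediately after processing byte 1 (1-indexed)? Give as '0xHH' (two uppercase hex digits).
After byte 1 (0xE3): reg=0xA7

Answer: 0xA7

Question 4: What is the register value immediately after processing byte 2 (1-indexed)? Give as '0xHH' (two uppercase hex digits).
Answer: 0x01

Derivation:
After byte 1 (0xE3): reg=0xA7
After byte 2 (0x7E): reg=0x01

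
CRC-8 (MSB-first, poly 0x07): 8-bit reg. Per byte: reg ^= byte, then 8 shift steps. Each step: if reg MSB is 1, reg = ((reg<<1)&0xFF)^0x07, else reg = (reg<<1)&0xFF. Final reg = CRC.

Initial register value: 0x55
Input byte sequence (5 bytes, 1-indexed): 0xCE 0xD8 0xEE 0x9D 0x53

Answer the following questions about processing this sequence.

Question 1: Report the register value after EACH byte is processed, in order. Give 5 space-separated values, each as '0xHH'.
0xC8 0x70 0xD3 0xED 0x33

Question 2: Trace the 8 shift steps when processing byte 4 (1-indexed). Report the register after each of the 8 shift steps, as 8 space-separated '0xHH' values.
After byte 1 (0xCE): reg=0xC8
After byte 2 (0xD8): reg=0x70
After byte 3 (0xEE): reg=0xD3
Register before byte 4: 0xD3
After XOR with byte 0x9D: 0x4E

Answer: 0x9C 0x3F 0x7E 0xFC 0xFF 0xF9 0xF5 0xED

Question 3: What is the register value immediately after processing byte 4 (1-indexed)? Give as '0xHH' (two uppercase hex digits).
Answer: 0xED

Derivation:
After byte 1 (0xCE): reg=0xC8
After byte 2 (0xD8): reg=0x70
After byte 3 (0xEE): reg=0xD3
After byte 4 (0x9D): reg=0xED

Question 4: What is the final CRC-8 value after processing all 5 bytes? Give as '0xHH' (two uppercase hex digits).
After byte 1 (0xCE): reg=0xC8
After byte 2 (0xD8): reg=0x70
After byte 3 (0xEE): reg=0xD3
After byte 4 (0x9D): reg=0xED
After byte 5 (0x53): reg=0x33

Answer: 0x33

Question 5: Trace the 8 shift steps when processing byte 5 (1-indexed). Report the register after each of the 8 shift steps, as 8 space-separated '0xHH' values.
After byte 1 (0xCE): reg=0xC8
After byte 2 (0xD8): reg=0x70
After byte 3 (0xEE): reg=0xD3
After byte 4 (0x9D): reg=0xED
Register before byte 5: 0xED
After XOR with byte 0x53: 0xBE

Answer: 0x7B 0xF6 0xEB 0xD1 0xA5 0x4D 0x9A 0x33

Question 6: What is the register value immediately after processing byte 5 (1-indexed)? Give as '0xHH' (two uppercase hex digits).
Answer: 0x33

Derivation:
After byte 1 (0xCE): reg=0xC8
After byte 2 (0xD8): reg=0x70
After byte 3 (0xEE): reg=0xD3
After byte 4 (0x9D): reg=0xED
After byte 5 (0x53): reg=0x33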